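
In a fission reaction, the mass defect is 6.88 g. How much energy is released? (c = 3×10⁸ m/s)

Convert mass defect: Δm = 6.88 g = 0.00688 kg
E = Δm·c² = 0.00688 × (3×10⁸)²
= 0.00688 × 9×10¹⁶ = 6.192×10¹⁴ J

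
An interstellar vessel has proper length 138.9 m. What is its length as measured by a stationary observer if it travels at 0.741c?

Proper length L₀ = 138.9 m
γ = 1/√(1 - 0.741²) = 1.4892
L = L₀/γ = 138.9/1.4892 = 93.27 m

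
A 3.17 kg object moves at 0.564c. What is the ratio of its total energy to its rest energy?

E = γmc², E₀ = mc²
E/E₀ = γ = 1/√(1 - 0.564²) = 1.211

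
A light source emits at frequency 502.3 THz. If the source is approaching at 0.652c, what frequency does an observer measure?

β = v/c = 0.652
(1+β)/(1-β) = 1.652/0.348 = 4.747
Doppler factor = √(4.747) = 2.1788
f_obs = 502.3 × 2.1788 = 1094 THz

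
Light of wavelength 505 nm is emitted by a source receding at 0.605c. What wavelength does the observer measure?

β = 0.605
Wavelength Doppler factor = √(1.605/0.395) = √(4.063) = 2.016
λ_obs = 505 × 2.016 = 1018 nm (redshift)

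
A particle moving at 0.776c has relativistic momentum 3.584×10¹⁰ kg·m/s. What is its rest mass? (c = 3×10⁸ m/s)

γ = 1/√(1 - 0.776²) = 1.5855
v = 0.776 × 3×10⁸ = 2.328×10⁸ m/s
m = p/(γv) = 3.584×10¹⁰/(1.5855 × 2.328×10⁸) = 97.10 kg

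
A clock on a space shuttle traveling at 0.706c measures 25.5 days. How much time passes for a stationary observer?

Proper time Δt₀ = 25.5 days
γ = 1/√(1 - 0.706²) = 1.412
Δt = γΔt₀ = 1.412 × 25.5 = 36.01 days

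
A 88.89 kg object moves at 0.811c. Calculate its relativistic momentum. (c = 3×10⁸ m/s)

γ = 1/√(1 - 0.811²) = 1.7093
v = 0.811 × 3×10⁸ = 2.433×10⁸ m/s
p = γmv = 1.7093 × 88.89 × 2.433×10⁸ = 3.697×10¹⁰ kg·m/s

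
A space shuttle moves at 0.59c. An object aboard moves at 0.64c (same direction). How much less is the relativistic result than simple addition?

Classical: u' + v = 0.64 + 0.59 = 1.23c
Relativistic: u = (0.64 + 0.59)/(1 + 0.3776) = 1.23/1.3776 = 0.8929c
Difference: 1.23 - 0.8929 = 0.3371c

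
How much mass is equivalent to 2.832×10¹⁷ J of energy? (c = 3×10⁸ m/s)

From E = mc², we get m = E/c²
c² = (3×10⁸)² = 9×10¹⁶ m²/s²
m = 2.832×10¹⁷ / 9×10¹⁶ = 3.147 kg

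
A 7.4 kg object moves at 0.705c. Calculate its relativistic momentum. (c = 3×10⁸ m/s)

γ = 1/√(1 - 0.705²) = 1.410
v = 0.705 × 3×10⁸ = 2.115×10⁸ m/s
p = γmv = 1.410 × 7.4 × 2.115×10⁸ = 2.207×10⁹ kg·m/s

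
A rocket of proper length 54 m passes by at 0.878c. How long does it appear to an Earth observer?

Proper length L₀ = 54 m
γ = 1/√(1 - 0.878²) = 2.089
L = L₀/γ = 54/2.089 = 25.85 m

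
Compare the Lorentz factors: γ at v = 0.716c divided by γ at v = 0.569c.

γ₁ = 1/√(1 - 0.716²) = 1.432
γ₂ = 1/√(1 - 0.569²) = 1.216
γ₁/γ₂ = 1.432/1.216 = 1.178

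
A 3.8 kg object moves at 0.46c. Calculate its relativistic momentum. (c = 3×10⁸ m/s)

γ = 1/√(1 - 0.46²) = 1.1262
v = 0.46 × 3×10⁸ = 1.380×10⁸ m/s
p = γmv = 1.1262 × 3.8 × 1.380×10⁸ = 5.906×10⁸ kg·m/s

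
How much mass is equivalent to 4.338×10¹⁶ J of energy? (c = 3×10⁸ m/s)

From E = mc², we get m = E/c²
c² = (3×10⁸)² = 9×10¹⁶ m²/s²
m = 4.338×10¹⁶ / 9×10¹⁶ = 0.4820 kg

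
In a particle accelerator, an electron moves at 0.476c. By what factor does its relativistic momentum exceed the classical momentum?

p_rel = γmv, p_class = mv
Ratio = γ = 1/√(1 - 0.476²)
= 1/√(0.773424) = 1.137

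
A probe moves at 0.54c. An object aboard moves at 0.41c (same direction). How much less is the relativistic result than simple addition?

Classical: u' + v = 0.41 + 0.54 = 0.95c
Relativistic: u = (0.41 + 0.54)/(1 + 0.2214) = 0.95/1.2214 = 0.7778c
Difference: 0.95 - 0.7778 = 0.1722c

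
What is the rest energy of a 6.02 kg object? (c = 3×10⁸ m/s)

c² = (3×10⁸)² = 9.000×10¹⁶ m²/s²
E₀ = mc² = 6.02 × 9.000×10¹⁶ = 5.418×10¹⁷ J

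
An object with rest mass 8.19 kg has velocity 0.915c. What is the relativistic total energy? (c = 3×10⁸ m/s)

γ = 1/√(1 - 0.915²) = 2.479
mc² = 8.19 × (3×10⁸)² = 7.371×10¹⁷ J
E = γmc² = 2.479 × 7.371×10¹⁷ = 1.827×10¹⁸ J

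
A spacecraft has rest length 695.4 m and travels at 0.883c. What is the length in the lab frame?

Proper length L₀ = 695.4 m
γ = 1/√(1 - 0.883²) = 2.1305
L = L₀/γ = 695.4/2.1305 = 326.4 m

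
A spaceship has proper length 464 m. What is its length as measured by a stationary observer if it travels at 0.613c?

Proper length L₀ = 464 m
γ = 1/√(1 - 0.613²) = 1.2657
L = L₀/γ = 464/1.2657 = 366.6 m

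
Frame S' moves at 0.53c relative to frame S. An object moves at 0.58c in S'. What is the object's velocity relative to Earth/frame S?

u = (u' + v)/(1 + u'v/c²)
Numerator: 0.58 + 0.53 = 1.11
Denominator: 1 + 0.3074 = 1.3074
u = 1.11/1.3074 = 0.8490c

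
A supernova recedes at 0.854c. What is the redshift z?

β = 0.854
(1+β)/(1-β) = 1.854/0.146 = 12.70
√(12.70) = 3.564
z = 3.564 - 1 = 2.564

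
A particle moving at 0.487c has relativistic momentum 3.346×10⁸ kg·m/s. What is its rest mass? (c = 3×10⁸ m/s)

γ = 1/√(1 - 0.487²) = 1.145
v = 0.487 × 3×10⁸ = 1.461×10⁸ m/s
m = p/(γv) = 3.346×10⁸/(1.145 × 1.461×10⁸) = 2.000 kg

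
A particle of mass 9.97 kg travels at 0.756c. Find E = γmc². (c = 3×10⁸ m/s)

γ = 1/√(1 - 0.756²) = 1.528
mc² = 9.97 × (3×10⁸)² = 8.973×10¹⁷ J
E = γmc² = 1.528 × 8.973×10¹⁷ = 1.371×10¹⁸ J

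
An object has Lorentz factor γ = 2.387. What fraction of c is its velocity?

From γ = 1/√(1 - v²/c²):
1/γ² = 1/2.387² = 0.1755
v²/c² = 1 - 0.1755 = 0.8245
v/c = √(0.8245) = 0.9080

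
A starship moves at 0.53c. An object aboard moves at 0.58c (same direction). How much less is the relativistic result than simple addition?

Classical: u' + v = 0.58 + 0.53 = 1.11c
Relativistic: u = (0.58 + 0.53)/(1 + 0.3074) = 1.11/1.3074 = 0.8490c
Difference: 1.11 - 0.8490 = 0.2610c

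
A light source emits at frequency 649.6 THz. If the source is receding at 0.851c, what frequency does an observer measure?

β = v/c = 0.851
(1-β)/(1+β) = 0.149/1.851 = 0.08050
Doppler factor = √(0.08050) = 0.2837
f_obs = 649.6 × 0.2837 = 184.3 THz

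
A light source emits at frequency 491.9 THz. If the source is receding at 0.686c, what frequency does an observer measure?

β = v/c = 0.686
(1-β)/(1+β) = 0.314/1.686 = 0.18624
Doppler factor = √(0.18624) = 0.4316
f_obs = 491.9 × 0.4316 = 212.3 THz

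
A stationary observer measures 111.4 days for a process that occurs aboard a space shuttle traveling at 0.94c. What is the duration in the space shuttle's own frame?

Dilated time Δt = 111.4 days
γ = 1/√(1 - 0.94²) = 2.931
Δt₀ = Δt/γ = 111.4/2.931 = 38.01 days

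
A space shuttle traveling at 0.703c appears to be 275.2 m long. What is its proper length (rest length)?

Contracted length L = 275.2 m
γ = 1/√(1 - 0.703²) = 1.4061
L₀ = γL = 1.4061 × 275.2 = 387.0 m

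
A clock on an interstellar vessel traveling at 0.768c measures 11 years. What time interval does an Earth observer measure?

Proper time Δt₀ = 11 years
γ = 1/√(1 - 0.768²) = 1.5614
Δt = γΔt₀ = 1.5614 × 11 = 17.18 years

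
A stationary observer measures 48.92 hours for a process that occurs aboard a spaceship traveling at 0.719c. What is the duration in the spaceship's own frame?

Dilated time Δt = 48.92 hours
γ = 1/√(1 - 0.719²) = 1.439
Δt₀ = Δt/γ = 48.92/1.439 = 34.00 hours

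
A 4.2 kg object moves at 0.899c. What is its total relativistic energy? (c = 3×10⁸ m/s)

γ = 1/√(1 - 0.899²) = 2.2834
mc² = 4.2 × (3×10⁸)² = 3.780×10¹⁷ J
E = γmc² = 2.2834 × 3.780×10¹⁷ = 8.631×10¹⁷ J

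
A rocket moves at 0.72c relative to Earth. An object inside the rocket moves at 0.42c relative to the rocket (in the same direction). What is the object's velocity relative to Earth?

u = (u' + v)/(1 + u'v/c²)
Numerator: 0.42 + 0.72 = 1.14
Denominator: 1 + 0.3024 = 1.3024
u = 1.14/1.3024 = 0.8753c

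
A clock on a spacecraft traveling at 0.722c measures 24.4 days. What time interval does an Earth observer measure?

Proper time Δt₀ = 24.4 days
γ = 1/√(1 - 0.722²) = 1.4453
Δt = γΔt₀ = 1.4453 × 24.4 = 35.27 days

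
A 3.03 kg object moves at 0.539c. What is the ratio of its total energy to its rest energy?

E = γmc², E₀ = mc²
E/E₀ = γ = 1/√(1 - 0.539²) = 1.187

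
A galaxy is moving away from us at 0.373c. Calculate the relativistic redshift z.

β = 0.373
(1+β)/(1-β) = 1.373/0.627 = 2.1898
√(2.1898) = 1.4798
z = 1.4798 - 1 = 0.4798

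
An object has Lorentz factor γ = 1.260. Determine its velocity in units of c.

From γ = 1/√(1 - v²/c²):
1/γ² = 1/1.260² = 0.6299
v²/c² = 1 - 0.6299 = 0.3701
v/c = √(0.3701) = 0.6084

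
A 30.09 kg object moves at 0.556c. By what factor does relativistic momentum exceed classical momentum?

p_rel = γmv, p_class = mv
Ratio = γ = 1/√(1 - 0.556²) = 1.203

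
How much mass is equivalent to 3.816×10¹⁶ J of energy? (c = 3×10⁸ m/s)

From E = mc², we get m = E/c²
c² = (3×10⁸)² = 9×10¹⁶ m²/s²
m = 3.816×10¹⁶ / 9×10¹⁶ = 0.4240 kg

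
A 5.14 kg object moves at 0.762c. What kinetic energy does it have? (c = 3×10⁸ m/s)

γ = 1/√(1 - 0.762²) = 1.54422
γ - 1 = 0.54422
KE = (γ-1)mc² = 0.54422 × 5.14 × (3×10⁸)² = 2.518×10¹⁷ J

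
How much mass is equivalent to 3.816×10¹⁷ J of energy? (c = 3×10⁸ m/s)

From E = mc², we get m = E/c²
c² = (3×10⁸)² = 9×10¹⁶ m²/s²
m = 3.816×10¹⁷ / 9×10¹⁶ = 4.240 kg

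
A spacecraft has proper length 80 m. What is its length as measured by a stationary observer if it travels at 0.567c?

Proper length L₀ = 80 m
γ = 1/√(1 - 0.567²) = 1.214
L = L₀/γ = 80/1.214 = 65.90 m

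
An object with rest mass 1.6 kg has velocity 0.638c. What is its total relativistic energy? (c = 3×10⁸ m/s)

γ = 1/√(1 - 0.638²) = 1.2986
mc² = 1.6 × (3×10⁸)² = 1.440×10¹⁷ J
E = γmc² = 1.2986 × 1.440×10¹⁷ = 1.870×10¹⁷ J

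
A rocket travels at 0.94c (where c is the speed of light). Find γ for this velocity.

v/c = 0.94, so (v/c)² = 0.8836
1 - (v/c)² = 0.1164
γ = 1/√(0.1164) = 2.931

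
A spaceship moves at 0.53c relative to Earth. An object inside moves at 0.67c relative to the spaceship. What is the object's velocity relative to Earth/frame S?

u = (u' + v)/(1 + u'v/c²)
Numerator: 0.67 + 0.53 = 1.2
Denominator: 1 + 0.3551 = 1.3551
u = 1.2/1.3551 = 0.8855c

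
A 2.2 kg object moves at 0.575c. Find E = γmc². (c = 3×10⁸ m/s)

γ = 1/√(1 - 0.575²) = 1.222
mc² = 2.2 × (3×10⁸)² = 1.980×10¹⁷ J
E = γmc² = 1.222 × 1.980×10¹⁷ = 2.420×10¹⁷ J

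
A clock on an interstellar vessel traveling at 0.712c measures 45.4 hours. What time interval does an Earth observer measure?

Proper time Δt₀ = 45.4 hours
γ = 1/√(1 - 0.712²) = 1.42414
Δt = γΔt₀ = 1.42414 × 45.4 = 64.66 hours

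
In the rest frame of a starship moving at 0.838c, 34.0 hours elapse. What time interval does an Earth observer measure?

Proper time Δt₀ = 34.0 hours
γ = 1/√(1 - 0.838²) = 1.8326
Δt = γΔt₀ = 1.8326 × 34.0 = 62.31 hours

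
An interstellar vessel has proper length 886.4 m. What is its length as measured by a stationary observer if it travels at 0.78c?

Proper length L₀ = 886.4 m
γ = 1/√(1 - 0.78²) = 1.598
L = L₀/γ = 886.4/1.598 = 554.7 m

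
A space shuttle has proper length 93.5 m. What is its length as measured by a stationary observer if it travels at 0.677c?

Proper length L₀ = 93.5 m
γ = 1/√(1 - 0.677²) = 1.35873
L = L₀/γ = 93.5/1.35873 = 68.81 m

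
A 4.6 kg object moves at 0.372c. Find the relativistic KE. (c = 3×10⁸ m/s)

γ = 1/√(1 - 0.372²) = 1.07732
γ - 1 = 0.07732
KE = (γ-1)mc² = 0.07732 × 4.6 × (3×10⁸)² = 3.201×10¹⁶ J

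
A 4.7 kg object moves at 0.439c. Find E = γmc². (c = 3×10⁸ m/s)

γ = 1/√(1 - 0.439²) = 1.113
mc² = 4.7 × (3×10⁸)² = 4.230×10¹⁷ J
E = γmc² = 1.113 × 4.230×10¹⁷ = 4.708×10¹⁷ J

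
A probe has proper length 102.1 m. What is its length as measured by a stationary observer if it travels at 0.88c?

Proper length L₀ = 102.1 m
γ = 1/√(1 - 0.88²) = 2.1054
L = L₀/γ = 102.1/2.1054 = 48.49 m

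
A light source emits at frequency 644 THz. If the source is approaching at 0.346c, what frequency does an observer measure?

β = v/c = 0.346
(1+β)/(1-β) = 1.346/0.654 = 2.058
Doppler factor = √(2.058) = 1.4346
f_obs = 644 × 1.4346 = 923.9 THz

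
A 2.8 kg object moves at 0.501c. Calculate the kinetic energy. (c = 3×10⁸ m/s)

γ = 1/√(1 - 0.501²) = 1.15547
γ - 1 = 0.15547
KE = (γ-1)mc² = 0.15547 × 2.8 × (3×10⁸)² = 3.918×10¹⁶ J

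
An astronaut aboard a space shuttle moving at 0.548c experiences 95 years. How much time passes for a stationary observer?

Proper time Δt₀ = 95 years
γ = 1/√(1 - 0.548²) = 1.1955
Δt = γΔt₀ = 1.1955 × 95 = 113.6 years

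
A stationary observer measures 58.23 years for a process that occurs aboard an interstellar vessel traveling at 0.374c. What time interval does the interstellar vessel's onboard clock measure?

Dilated time Δt = 58.23 years
γ = 1/√(1 - 0.374²) = 1.0783
Δt₀ = Δt/γ = 58.23/1.0783 = 54.00 years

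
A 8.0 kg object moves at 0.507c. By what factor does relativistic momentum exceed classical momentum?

p_rel = γmv, p_class = mv
Ratio = γ = 1/√(1 - 0.507²) = 1.160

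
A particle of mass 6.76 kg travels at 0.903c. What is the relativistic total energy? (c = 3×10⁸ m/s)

γ = 1/√(1 - 0.903²) = 2.328
mc² = 6.76 × (3×10⁸)² = 6.084×10¹⁷ J
E = γmc² = 2.328 × 6.084×10¹⁷ = 1.416×10¹⁸ J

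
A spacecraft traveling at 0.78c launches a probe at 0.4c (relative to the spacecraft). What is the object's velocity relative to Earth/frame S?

u = (u' + v)/(1 + u'v/c²)
Numerator: 0.4 + 0.78 = 1.18
Denominator: 1 + 0.312 = 1.312
u = 1.18/1.312 = 0.8994c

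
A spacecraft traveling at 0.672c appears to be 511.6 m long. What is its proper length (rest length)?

Contracted length L = 511.6 m
γ = 1/√(1 - 0.672²) = 1.3503
L₀ = γL = 1.3503 × 511.6 = 690.8 m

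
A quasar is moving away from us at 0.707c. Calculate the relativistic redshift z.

β = 0.707
(1+β)/(1-β) = 1.707/0.293 = 5.826
√(5.826) = 2.414
z = 2.414 - 1 = 1.414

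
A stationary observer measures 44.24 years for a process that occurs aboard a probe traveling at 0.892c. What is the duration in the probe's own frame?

Dilated time Δt = 44.24 years
γ = 1/√(1 - 0.892²) = 2.212
Δt₀ = Δt/γ = 44.24/2.212 = 20.00 years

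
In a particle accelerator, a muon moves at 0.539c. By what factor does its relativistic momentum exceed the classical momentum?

p_rel = γmv, p_class = mv
Ratio = γ = 1/√(1 - 0.539²)
= 1/√(0.709479) = 1.187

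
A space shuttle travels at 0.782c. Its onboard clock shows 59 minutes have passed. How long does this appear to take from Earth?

Proper time Δt₀ = 59 minutes
γ = 1/√(1 - 0.782²) = 1.6044
Δt = γΔt₀ = 1.6044 × 59 = 94.66 minutes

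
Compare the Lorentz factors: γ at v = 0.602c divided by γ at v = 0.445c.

γ₁ = 1/√(1 - 0.602²) = 1.2524
γ₂ = 1/√(1 - 0.445²) = 1.1167
γ₁/γ₂ = 1.2524/1.1167 = 1.122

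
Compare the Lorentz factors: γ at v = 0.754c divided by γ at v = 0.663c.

γ₁ = 1/√(1 - 0.754²) = 1.5224
γ₂ = 1/√(1 - 0.663²) = 1.3358
γ₁/γ₂ = 1.5224/1.3358 = 1.140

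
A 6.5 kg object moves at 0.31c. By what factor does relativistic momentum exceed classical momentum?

p_rel = γmv, p_class = mv
Ratio = γ = 1/√(1 - 0.31²) = 1.052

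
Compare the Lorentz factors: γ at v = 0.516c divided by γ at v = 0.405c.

γ₁ = 1/√(1 - 0.516²) = 1.167
γ₂ = 1/√(1 - 0.405²) = 1.094
γ₁/γ₂ = 1.167/1.094 = 1.067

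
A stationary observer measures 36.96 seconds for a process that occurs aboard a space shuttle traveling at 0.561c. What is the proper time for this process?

Dilated time Δt = 36.96 seconds
γ = 1/√(1 - 0.561²) = 1.208
Δt₀ = Δt/γ = 36.96/1.208 = 30.60 seconds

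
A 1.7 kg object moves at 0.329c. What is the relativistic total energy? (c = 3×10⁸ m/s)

γ = 1/√(1 - 0.329²) = 1.059
mc² = 1.7 × (3×10⁸)² = 1.530×10¹⁷ J
E = γmc² = 1.059 × 1.530×10¹⁷ = 1.620×10¹⁷ J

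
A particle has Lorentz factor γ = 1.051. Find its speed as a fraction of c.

From γ = 1/√(1 - v²/c²):
1/γ² = 1/1.051² = 0.9053
v²/c² = 1 - 0.9053 = 0.09470
v/c = √(0.09470) = 0.3077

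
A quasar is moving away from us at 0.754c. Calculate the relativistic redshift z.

β = 0.754
(1+β)/(1-β) = 1.754/0.246 = 7.130
√(7.130) = 2.670
z = 2.670 - 1 = 1.670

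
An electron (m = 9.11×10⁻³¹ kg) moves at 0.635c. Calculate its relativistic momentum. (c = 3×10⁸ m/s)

γ = 1/√(1 - 0.635²) = 1.2945
v = 0.635 × 3×10⁸ = 1.905×10⁸ m/s
p = γmv = 1.2945 × 9.11×10⁻³¹ × 1.905×10⁸ = 2.247×10⁻²² kg·m/s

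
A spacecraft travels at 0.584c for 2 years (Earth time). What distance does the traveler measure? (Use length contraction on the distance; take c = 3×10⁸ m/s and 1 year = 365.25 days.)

Earth distance: d = v × t = 0.584c × 2 yr = 1.1058×10¹⁶ m
γ = 1.2319
d' = d/γ = 1.1058×10¹⁶/1.2319 = 8.976×10¹⁵ m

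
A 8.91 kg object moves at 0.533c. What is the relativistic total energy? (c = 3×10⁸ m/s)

γ = 1/√(1 - 0.533²) = 1.18187
mc² = 8.91 × (3×10⁸)² = 8.019×10¹⁷ J
E = γmc² = 1.18187 × 8.019×10¹⁷ = 9.477×10¹⁷ J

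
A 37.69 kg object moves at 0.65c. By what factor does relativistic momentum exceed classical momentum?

p_rel = γmv, p_class = mv
Ratio = γ = 1/√(1 - 0.65²) = 1.316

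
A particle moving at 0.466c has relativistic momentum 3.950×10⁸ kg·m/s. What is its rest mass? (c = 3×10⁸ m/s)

γ = 1/√(1 - 0.466²) = 1.130
v = 0.466 × 3×10⁸ = 1.398×10⁸ m/s
m = p/(γv) = 3.950×10⁸/(1.130 × 1.398×10⁸) = 2.500 kg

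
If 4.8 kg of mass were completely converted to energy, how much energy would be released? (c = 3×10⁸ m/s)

Using E = mc²:
c² = (3×10⁸)² = 9×10¹⁶ m²/s²
E = 4.8 × 9×10¹⁶ = 4.320×10¹⁷ J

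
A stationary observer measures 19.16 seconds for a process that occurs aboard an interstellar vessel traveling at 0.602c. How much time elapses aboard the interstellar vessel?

Dilated time Δt = 19.16 seconds
γ = 1/√(1 - 0.602²) = 1.252
Δt₀ = Δt/γ = 19.16/1.252 = 15.30 seconds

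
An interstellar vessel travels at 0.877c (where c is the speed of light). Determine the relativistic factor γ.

v/c = 0.877, so (v/c)² = 0.769129
1 - (v/c)² = 0.230871
γ = 1/√(0.230871) = 2.081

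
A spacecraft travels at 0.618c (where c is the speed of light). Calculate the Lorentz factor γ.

v/c = 0.618, so (v/c)² = 0.381924
1 - (v/c)² = 0.618076
γ = 1/√(0.618076) = 1.272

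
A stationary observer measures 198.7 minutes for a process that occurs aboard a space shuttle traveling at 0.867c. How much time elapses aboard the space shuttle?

Dilated time Δt = 198.7 minutes
γ = 1/√(1 - 0.867²) = 2.0068
Δt₀ = Δt/γ = 198.7/2.0068 = 99.01 minutes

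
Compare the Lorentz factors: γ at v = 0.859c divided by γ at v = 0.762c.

γ₁ = 1/√(1 - 0.859²) = 1.953
γ₂ = 1/√(1 - 0.762²) = 1.544
γ₁/γ₂ = 1.953/1.544 = 1.265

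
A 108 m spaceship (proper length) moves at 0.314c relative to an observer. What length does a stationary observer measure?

Proper length L₀ = 108 m
γ = 1/√(1 - 0.314²) = 1.0533
L = L₀/γ = 108/1.0533 = 102.5 m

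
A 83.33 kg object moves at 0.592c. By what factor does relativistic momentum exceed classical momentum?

p_rel = γmv, p_class = mv
Ratio = γ = 1/√(1 - 0.592²) = 1.241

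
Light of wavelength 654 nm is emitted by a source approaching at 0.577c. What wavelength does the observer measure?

β = 0.577
Wavelength Doppler factor = √(0.423/1.577) = √(0.2682) = 0.5179
λ_obs = 654 × 0.5179 = 338.7 nm (blueshift)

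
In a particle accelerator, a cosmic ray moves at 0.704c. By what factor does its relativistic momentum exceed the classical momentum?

p_rel = γmv, p_class = mv
Ratio = γ = 1/√(1 - 0.704²)
= 1/√(0.504384) = 1.408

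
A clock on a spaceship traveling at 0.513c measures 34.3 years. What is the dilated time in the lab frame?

Proper time Δt₀ = 34.3 years
γ = 1/√(1 - 0.513²) = 1.165
Δt = γΔt₀ = 1.165 × 34.3 = 39.96 years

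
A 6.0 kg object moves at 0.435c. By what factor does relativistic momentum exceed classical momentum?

p_rel = γmv, p_class = mv
Ratio = γ = 1/√(1 - 0.435²) = 1.111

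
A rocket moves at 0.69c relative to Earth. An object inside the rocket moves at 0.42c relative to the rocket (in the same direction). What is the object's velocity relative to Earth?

u = (u' + v)/(1 + u'v/c²)
Numerator: 0.42 + 0.69 = 1.11
Denominator: 1 + 0.2898 = 1.2898
u = 1.11/1.2898 = 0.8606c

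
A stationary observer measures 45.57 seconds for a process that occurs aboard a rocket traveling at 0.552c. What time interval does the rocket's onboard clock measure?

Dilated time Δt = 45.57 seconds
γ = 1/√(1 - 0.552²) = 1.1993
Δt₀ = Δt/γ = 45.57/1.1993 = 38.00 seconds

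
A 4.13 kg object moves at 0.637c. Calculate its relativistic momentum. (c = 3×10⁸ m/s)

γ = 1/√(1 - 0.637²) = 1.297
v = 0.637 × 3×10⁸ = 1.911×10⁸ m/s
p = γmv = 1.297 × 4.13 × 1.911×10⁸ = 1.024×10⁹ kg·m/s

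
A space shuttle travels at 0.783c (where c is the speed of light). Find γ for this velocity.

v/c = 0.783, so (v/c)² = 0.613089
1 - (v/c)² = 0.386911
γ = 1/√(0.386911) = 1.608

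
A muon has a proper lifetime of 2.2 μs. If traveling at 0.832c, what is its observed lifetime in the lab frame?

Proper lifetime τ₀ = 2.2 μs
γ = 1/√(1 - 0.832²) = 1.8025
τ = γτ₀ = 1.8025 × 2.2 μs = 3.966 μs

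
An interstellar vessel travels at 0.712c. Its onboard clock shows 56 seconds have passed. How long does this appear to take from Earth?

Proper time Δt₀ = 56 seconds
γ = 1/√(1 - 0.712²) = 1.4241
Δt = γΔt₀ = 1.4241 × 56 = 79.75 seconds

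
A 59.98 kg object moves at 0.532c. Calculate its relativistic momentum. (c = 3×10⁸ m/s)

γ = 1/√(1 - 0.532²) = 1.181
v = 0.532 × 3×10⁸ = 1.596×10⁸ m/s
p = γmv = 1.181 × 59.98 × 1.596×10⁸ = 1.131×10¹⁰ kg·m/s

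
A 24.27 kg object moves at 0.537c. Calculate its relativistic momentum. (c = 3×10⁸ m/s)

γ = 1/√(1 - 0.537²) = 1.1854
v = 0.537 × 3×10⁸ = 1.611×10⁸ m/s
p = γmv = 1.1854 × 24.27 × 1.611×10⁸ = 4.635×10⁹ kg·m/s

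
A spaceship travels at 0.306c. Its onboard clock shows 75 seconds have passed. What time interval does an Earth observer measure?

Proper time Δt₀ = 75 seconds
γ = 1/√(1 - 0.306²) = 1.0504
Δt = γΔt₀ = 1.0504 × 75 = 78.78 seconds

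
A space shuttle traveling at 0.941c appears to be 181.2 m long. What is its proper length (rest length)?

Contracted length L = 181.2 m
γ = 1/√(1 - 0.941²) = 2.95503
L₀ = γL = 2.95503 × 181.2 = 535.5 m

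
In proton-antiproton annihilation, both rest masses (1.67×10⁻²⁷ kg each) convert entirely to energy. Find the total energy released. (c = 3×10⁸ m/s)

Both particles have the same rest mass, so total mass = 2m
E = 2m·c² = 2 × 1.67×10⁻²⁷ × (3×10⁸)²
= 2 × 1.67×10⁻²⁷ × 9×10¹⁶
= 3.006×10⁻¹⁰ J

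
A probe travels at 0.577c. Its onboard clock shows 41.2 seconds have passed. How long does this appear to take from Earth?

Proper time Δt₀ = 41.2 seconds
γ = 1/√(1 - 0.577²) = 1.22437
Δt = γΔt₀ = 1.22437 × 41.2 = 50.44 seconds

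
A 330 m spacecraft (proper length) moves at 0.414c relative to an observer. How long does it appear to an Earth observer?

Proper length L₀ = 330 m
γ = 1/√(1 - 0.414²) = 1.0986
L = L₀/γ = 330/1.0986 = 300.4 m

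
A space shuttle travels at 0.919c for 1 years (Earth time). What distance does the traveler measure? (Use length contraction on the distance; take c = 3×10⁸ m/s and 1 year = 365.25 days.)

Earth distance: d = v × t = 0.919c × 1 yr = 8.7004×10¹⁵ m
γ = 2.5364
d' = d/γ = 8.7004×10¹⁵/2.5364 = 3.430×10¹⁵ m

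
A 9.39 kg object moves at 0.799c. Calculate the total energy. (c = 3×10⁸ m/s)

γ = 1/√(1 - 0.799²) = 1.663
mc² = 9.39 × (3×10⁸)² = 8.451×10¹⁷ J
E = γmc² = 1.663 × 8.451×10¹⁷ = 1.405×10¹⁸ J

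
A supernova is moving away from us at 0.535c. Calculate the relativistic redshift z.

β = 0.535
(1+β)/(1-β) = 1.535/0.465 = 3.301
√(3.301) = 1.8169
z = 1.8169 - 1 = 0.8169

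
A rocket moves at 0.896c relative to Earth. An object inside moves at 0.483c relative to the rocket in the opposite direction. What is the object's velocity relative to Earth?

Object's velocity in rocket frame is u' = -0.483c
u = (u' + v)/(1 + u'v/c²) = (v - 0.483)/(1 - 0.483·v/c²)
Numerator: 0.896 - 0.483 = 0.413
Denominator: 1 - 0.432768 = 0.567232
u = 0.413/0.567232 = 0.7281c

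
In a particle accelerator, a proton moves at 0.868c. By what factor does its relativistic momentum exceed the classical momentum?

p_rel = γmv, p_class = mv
Ratio = γ = 1/√(1 - 0.868²)
= 1/√(0.246576) = 2.014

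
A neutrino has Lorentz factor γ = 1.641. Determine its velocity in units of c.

From γ = 1/√(1 - v²/c²):
1/γ² = 1/1.641² = 0.3713
v²/c² = 1 - 0.3713 = 0.6287
v/c = √(0.6287) = 0.7929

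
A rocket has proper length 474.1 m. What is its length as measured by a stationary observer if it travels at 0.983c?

Proper length L₀ = 474.1 m
γ = 1/√(1 - 0.983²) = 5.446
L = L₀/γ = 474.1/5.446 = 87.05 m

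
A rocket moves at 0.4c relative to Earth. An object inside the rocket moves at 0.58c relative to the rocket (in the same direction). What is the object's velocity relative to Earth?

u = (u' + v)/(1 + u'v/c²)
Numerator: 0.58 + 0.4 = 0.98
Denominator: 1 + 0.232 = 1.232
u = 0.98/1.232 = 0.7955c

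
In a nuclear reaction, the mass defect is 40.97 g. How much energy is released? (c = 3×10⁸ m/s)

Convert mass defect: Δm = 40.97 g = 0.04097 kg
E = Δm·c² = 0.04097 × (3×10⁸)²
= 0.04097 × 9×10¹⁶ = 3.687×10¹⁵ J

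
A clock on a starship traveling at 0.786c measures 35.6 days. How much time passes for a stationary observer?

Proper time Δt₀ = 35.6 days
γ = 1/√(1 - 0.786²) = 1.6175
Δt = γΔt₀ = 1.6175 × 35.6 = 57.58 days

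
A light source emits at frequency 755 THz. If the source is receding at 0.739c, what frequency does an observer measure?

β = v/c = 0.739
(1-β)/(1+β) = 0.261/1.739 = 0.1501
Doppler factor = √(0.1501) = 0.3874
f_obs = 755 × 0.3874 = 292.5 THz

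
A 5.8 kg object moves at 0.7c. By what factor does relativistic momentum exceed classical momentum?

p_rel = γmv, p_class = mv
Ratio = γ = 1/√(1 - 0.7²) = 1.400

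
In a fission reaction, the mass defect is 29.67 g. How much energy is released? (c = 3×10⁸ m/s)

Convert mass defect: Δm = 29.67 g = 0.02967 kg
E = Δm·c² = 0.02967 × (3×10⁸)²
= 0.02967 × 9×10¹⁶ = 2.670×10¹⁵ J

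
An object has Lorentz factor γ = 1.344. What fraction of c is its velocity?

From γ = 1/√(1 - v²/c²):
1/γ² = 1/1.344² = 0.5536
v²/c² = 1 - 0.5536 = 0.4464
v/c = √(0.4464) = 0.6681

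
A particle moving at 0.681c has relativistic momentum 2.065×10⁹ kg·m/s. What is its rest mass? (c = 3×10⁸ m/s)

γ = 1/√(1 - 0.681²) = 1.3656
v = 0.681 × 3×10⁸ = 2.043×10⁸ m/s
m = p/(γv) = 2.065×10⁹/(1.3656 × 2.043×10⁸) = 7.402 kg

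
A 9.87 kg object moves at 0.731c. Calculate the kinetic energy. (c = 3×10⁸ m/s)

γ = 1/√(1 - 0.731²) = 1.4655
γ - 1 = 0.4655
KE = (γ-1)mc² = 0.4655 × 9.87 × (3×10⁸)² = 4.135×10¹⁷ J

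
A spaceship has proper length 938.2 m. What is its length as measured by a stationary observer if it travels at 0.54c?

Proper length L₀ = 938.2 m
γ = 1/√(1 - 0.54²) = 1.188
L = L₀/γ = 938.2/1.188 = 789.7 m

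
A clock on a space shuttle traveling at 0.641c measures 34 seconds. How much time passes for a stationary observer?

Proper time Δt₀ = 34 seconds
γ = 1/√(1 - 0.641²) = 1.303
Δt = γΔt₀ = 1.303 × 34 = 44.30 seconds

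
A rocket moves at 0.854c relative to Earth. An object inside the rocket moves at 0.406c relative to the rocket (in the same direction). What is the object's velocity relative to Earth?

u = (u' + v)/(1 + u'v/c²)
Numerator: 0.406 + 0.854 = 1.26
Denominator: 1 + 0.346724 = 1.346724
u = 1.26/1.346724 = 0.9356c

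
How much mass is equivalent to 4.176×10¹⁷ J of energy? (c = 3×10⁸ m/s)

From E = mc², we get m = E/c²
c² = (3×10⁸)² = 9×10¹⁶ m²/s²
m = 4.176×10¹⁷ / 9×10¹⁶ = 4.640 kg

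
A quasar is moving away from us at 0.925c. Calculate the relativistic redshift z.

β = 0.925
(1+β)/(1-β) = 1.925/0.075 = 25.667
√(25.667) = 5.066
z = 5.066 - 1 = 4.066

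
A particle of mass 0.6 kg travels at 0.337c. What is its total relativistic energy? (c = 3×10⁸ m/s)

γ = 1/√(1 - 0.337²) = 1.06213
mc² = 0.6 × (3×10⁸)² = 5.400×10¹⁶ J
E = γmc² = 1.06213 × 5.400×10¹⁶ = 5.736×10¹⁶ J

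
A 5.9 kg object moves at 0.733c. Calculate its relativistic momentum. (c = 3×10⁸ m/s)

γ = 1/√(1 - 0.733²) = 1.470
v = 0.733 × 3×10⁸ = 2.199×10⁸ m/s
p = γmv = 1.470 × 5.9 × 2.199×10⁸ = 1.907×10⁹ kg·m/s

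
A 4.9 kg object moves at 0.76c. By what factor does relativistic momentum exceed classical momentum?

p_rel = γmv, p_class = mv
Ratio = γ = 1/√(1 - 0.76²) = 1.539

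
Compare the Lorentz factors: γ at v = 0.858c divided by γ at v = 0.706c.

γ₁ = 1/√(1 - 0.858²) = 1.947
γ₂ = 1/√(1 - 0.706²) = 1.412
γ₁/γ₂ = 1.947/1.412 = 1.379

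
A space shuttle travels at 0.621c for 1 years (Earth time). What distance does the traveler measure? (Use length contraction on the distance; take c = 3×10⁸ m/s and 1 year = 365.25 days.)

Earth distance: d = v × t = 0.621c × 1 yr = 5.8792×10¹⁵ m
γ = 1.2758
d' = d/γ = 5.8792×10¹⁵/1.2758 = 4.608×10¹⁵ m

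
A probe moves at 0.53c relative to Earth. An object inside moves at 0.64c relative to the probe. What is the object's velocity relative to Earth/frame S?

u = (u' + v)/(1 + u'v/c²)
Numerator: 0.64 + 0.53 = 1.17
Denominator: 1 + 0.3392 = 1.3392
u = 1.17/1.3392 = 0.8737c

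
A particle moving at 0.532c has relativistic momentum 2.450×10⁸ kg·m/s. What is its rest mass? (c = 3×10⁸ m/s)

γ = 1/√(1 - 0.532²) = 1.181
v = 0.532 × 3×10⁸ = 1.596×10⁸ m/s
m = p/(γv) = 2.450×10⁸/(1.181 × 1.596×10⁸) = 1.300 kg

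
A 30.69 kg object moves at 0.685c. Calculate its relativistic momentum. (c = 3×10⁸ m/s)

γ = 1/√(1 - 0.685²) = 1.3726
v = 0.685 × 3×10⁸ = 2.055×10⁸ m/s
p = γmv = 1.3726 × 30.69 × 2.055×10⁸ = 8.657×10⁹ kg·m/s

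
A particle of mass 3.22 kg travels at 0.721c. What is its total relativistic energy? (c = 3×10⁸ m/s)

γ = 1/√(1 - 0.721²) = 1.443
mc² = 3.22 × (3×10⁸)² = 2.898×10¹⁷ J
E = γmc² = 1.443 × 2.898×10¹⁷ = 4.182×10¹⁷ J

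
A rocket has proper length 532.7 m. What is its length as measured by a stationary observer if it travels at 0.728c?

Proper length L₀ = 532.7 m
γ = 1/√(1 - 0.728²) = 1.4586
L = L₀/γ = 532.7/1.4586 = 365.2 m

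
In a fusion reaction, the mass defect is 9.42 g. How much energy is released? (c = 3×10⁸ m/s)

Convert mass defect: Δm = 9.42 g = 0.00942 kg
E = Δm·c² = 0.00942 × (3×10⁸)²
= 0.00942 × 9×10¹⁶ = 8.478×10¹⁴ J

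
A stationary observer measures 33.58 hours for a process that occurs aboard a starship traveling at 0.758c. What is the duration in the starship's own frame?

Dilated time Δt = 33.58 hours
γ = 1/√(1 - 0.758²) = 1.533
Δt₀ = Δt/γ = 33.58/1.533 = 21.90 hours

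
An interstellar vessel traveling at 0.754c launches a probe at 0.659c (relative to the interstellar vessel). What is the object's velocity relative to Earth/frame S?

u = (u' + v)/(1 + u'v/c²)
Numerator: 0.659 + 0.754 = 1.413
Denominator: 1 + 0.496886 = 1.496886
u = 1.413/1.496886 = 0.9440c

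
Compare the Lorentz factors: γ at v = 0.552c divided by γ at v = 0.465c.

γ₁ = 1/√(1 - 0.552²) = 1.1993
γ₂ = 1/√(1 - 0.465²) = 1.1295
γ₁/γ₂ = 1.1993/1.1295 = 1.062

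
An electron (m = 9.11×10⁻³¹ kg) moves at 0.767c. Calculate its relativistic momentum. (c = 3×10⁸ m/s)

γ = 1/√(1 - 0.767²) = 1.5585
v = 0.767 × 3×10⁸ = 2.301×10⁸ m/s
p = γmv = 1.5585 × 9.11×10⁻³¹ × 2.301×10⁸ = 3.267×10⁻²² kg·m/s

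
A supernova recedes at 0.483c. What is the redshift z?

β = 0.483
(1+β)/(1-β) = 1.483/0.517 = 2.8685
√(2.8685) = 1.6937
z = 1.6937 - 1 = 0.6937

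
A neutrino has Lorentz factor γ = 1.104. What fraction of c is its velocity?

From γ = 1/√(1 - v²/c²):
1/γ² = 1/1.104² = 0.8205
v²/c² = 1 - 0.8205 = 0.1795
v/c = √(0.1795) = 0.4237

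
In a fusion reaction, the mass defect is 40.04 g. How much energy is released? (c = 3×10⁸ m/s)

Convert mass defect: Δm = 40.04 g = 0.04004 kg
E = Δm·c² = 0.04004 × (3×10⁸)²
= 0.04004 × 9×10¹⁶ = 3.604×10¹⁵ J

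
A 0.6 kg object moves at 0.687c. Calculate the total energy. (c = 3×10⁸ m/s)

γ = 1/√(1 - 0.687²) = 1.3762
mc² = 0.6 × (3×10⁸)² = 5.400×10¹⁶ J
E = γmc² = 1.3762 × 5.400×10¹⁶ = 7.431×10¹⁶ J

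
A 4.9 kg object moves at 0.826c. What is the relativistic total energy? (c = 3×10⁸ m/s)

γ = 1/√(1 - 0.826²) = 1.7741
mc² = 4.9 × (3×10⁸)² = 4.410×10¹⁷ J
E = γmc² = 1.7741 × 4.410×10¹⁷ = 7.824×10¹⁷ J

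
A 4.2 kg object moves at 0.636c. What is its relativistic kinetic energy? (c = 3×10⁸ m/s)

γ = 1/√(1 - 0.636²) = 1.29586
γ - 1 = 0.29586
KE = (γ-1)mc² = 0.29586 × 4.2 × (3×10⁸)² = 1.118×10¹⁷ J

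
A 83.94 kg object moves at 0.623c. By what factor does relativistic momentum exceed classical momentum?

p_rel = γmv, p_class = mv
Ratio = γ = 1/√(1 - 0.623²) = 1.278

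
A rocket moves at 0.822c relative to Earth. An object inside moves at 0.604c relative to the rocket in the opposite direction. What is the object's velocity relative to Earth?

Object's velocity in rocket frame is u' = -0.604c
u = (u' + v)/(1 + u'v/c²) = (v - 0.604)/(1 - 0.604·v/c²)
Numerator: 0.822 - 0.604 = 0.218
Denominator: 1 - 0.496488 = 0.503512
u = 0.218/0.503512 = 0.4330c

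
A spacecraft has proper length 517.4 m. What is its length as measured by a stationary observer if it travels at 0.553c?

Proper length L₀ = 517.4 m
γ = 1/√(1 - 0.553²) = 1.2002
L = L₀/γ = 517.4/1.2002 = 431.1 m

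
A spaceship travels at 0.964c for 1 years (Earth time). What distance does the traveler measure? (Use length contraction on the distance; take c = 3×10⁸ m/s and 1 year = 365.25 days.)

Earth distance: d = v × t = 0.964c × 1 yr = 9.1265×10¹⁵ m
γ = 3.7608
d' = d/γ = 9.1265×10¹⁵/3.7608 = 2.427×10¹⁵ m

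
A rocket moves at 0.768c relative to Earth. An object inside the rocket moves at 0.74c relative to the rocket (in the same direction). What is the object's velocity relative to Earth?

u = (u' + v)/(1 + u'v/c²)
Numerator: 0.74 + 0.768 = 1.508
Denominator: 1 + 0.56832 = 1.56832
u = 1.508/1.56832 = 0.9615c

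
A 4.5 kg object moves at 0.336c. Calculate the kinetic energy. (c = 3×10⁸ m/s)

γ = 1/√(1 - 0.336²) = 1.06173
γ - 1 = 0.06173
KE = (γ-1)mc² = 0.06173 × 4.5 × (3×10⁸)² = 2.500×10¹⁶ J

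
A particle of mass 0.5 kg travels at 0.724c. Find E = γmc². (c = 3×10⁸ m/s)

γ = 1/√(1 - 0.724²) = 1.4497
mc² = 0.5 × (3×10⁸)² = 4.500×10¹⁶ J
E = γmc² = 1.4497 × 4.500×10¹⁶ = 6.524×10¹⁶ J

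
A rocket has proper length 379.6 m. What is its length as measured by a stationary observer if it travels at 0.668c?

Proper length L₀ = 379.6 m
γ = 1/√(1 - 0.668²) = 1.3438
L = L₀/γ = 379.6/1.3438 = 282.5 m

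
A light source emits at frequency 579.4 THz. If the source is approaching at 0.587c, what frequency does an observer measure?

β = v/c = 0.587
(1+β)/(1-β) = 1.587/0.413 = 3.843
Doppler factor = √(3.843) = 1.960
f_obs = 579.4 × 1.960 = 1136 THz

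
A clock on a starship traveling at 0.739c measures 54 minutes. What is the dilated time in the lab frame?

Proper time Δt₀ = 54 minutes
γ = 1/√(1 - 0.739²) = 1.4843
Δt = γΔt₀ = 1.4843 × 54 = 80.15 minutes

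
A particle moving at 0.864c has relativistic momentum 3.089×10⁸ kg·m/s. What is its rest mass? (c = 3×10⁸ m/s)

γ = 1/√(1 - 0.864²) = 1.9861
v = 0.864 × 3×10⁸ = 2.592×10⁸ m/s
m = p/(γv) = 3.089×10⁸/(1.9861 × 2.592×10⁸) = 0.6000 kg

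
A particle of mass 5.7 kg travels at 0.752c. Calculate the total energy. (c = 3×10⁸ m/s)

γ = 1/√(1 - 0.752²) = 1.5171
mc² = 5.7 × (3×10⁸)² = 5.130×10¹⁷ J
E = γmc² = 1.5171 × 5.130×10¹⁷ = 7.783×10¹⁷ J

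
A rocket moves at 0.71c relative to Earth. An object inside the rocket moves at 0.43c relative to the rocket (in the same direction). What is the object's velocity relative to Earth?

u = (u' + v)/(1 + u'v/c²)
Numerator: 0.43 + 0.71 = 1.14
Denominator: 1 + 0.3053 = 1.3053
u = 1.14/1.3053 = 0.8734c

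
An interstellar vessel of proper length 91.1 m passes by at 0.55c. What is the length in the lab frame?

Proper length L₀ = 91.1 m
γ = 1/√(1 - 0.55²) = 1.1974
L = L₀/γ = 91.1/1.1974 = 76.08 m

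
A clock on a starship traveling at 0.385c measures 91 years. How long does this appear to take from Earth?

Proper time Δt₀ = 91 years
γ = 1/√(1 - 0.385²) = 1.0835
Δt = γΔt₀ = 1.0835 × 91 = 98.60 years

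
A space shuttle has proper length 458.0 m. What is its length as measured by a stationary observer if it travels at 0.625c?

Proper length L₀ = 458.0 m
γ = 1/√(1 - 0.625²) = 1.281
L = L₀/γ = 458.0/1.281 = 357.5 m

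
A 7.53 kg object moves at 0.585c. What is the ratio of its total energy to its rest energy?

E = γmc², E₀ = mc²
E/E₀ = γ = 1/√(1 - 0.585²) = 1.233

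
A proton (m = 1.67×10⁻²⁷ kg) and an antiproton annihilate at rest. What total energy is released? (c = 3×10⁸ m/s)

Both particles have the same rest mass, so total mass = 2m
E = 2m·c² = 2 × 1.67×10⁻²⁷ × (3×10⁸)²
= 2 × 1.67×10⁻²⁷ × 9×10¹⁶
= 3.006×10⁻¹⁰ J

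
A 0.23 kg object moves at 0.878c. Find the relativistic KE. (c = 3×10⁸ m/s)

γ = 1/√(1 - 0.878²) = 2.0892
γ - 1 = 1.0892
KE = (γ-1)mc² = 1.0892 × 0.23 × (3×10⁸)² = 2.255×10¹⁶ J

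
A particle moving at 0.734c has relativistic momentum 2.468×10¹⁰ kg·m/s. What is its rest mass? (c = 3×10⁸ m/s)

γ = 1/√(1 - 0.734²) = 1.4724
v = 0.734 × 3×10⁸ = 2.202×10⁸ m/s
m = p/(γv) = 2.468×10¹⁰/(1.4724 × 2.202×10⁸) = 76.12 kg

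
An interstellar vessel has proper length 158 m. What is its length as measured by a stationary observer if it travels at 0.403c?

Proper length L₀ = 158 m
γ = 1/√(1 - 0.403²) = 1.093
L = L₀/γ = 158/1.093 = 144.6 m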